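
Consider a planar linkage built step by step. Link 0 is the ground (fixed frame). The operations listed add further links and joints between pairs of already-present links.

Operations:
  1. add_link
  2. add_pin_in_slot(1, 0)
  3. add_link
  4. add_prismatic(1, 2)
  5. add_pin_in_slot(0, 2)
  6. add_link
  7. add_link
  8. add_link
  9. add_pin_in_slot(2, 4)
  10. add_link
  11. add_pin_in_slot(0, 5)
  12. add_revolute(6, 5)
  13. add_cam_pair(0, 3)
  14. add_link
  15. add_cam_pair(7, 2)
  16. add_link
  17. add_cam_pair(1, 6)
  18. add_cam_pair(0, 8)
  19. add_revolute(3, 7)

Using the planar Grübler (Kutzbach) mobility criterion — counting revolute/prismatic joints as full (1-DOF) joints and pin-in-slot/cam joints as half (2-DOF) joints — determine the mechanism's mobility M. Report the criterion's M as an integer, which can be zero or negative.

[1;0;0] (link 0 is ground)
L+ [2;0;0]
PS(1,0)∈J2 [2;0;1]
L+ [3;0;1]
P(1,2)∈J1 [3;1;1]
PS(0,2)∈J2 [3;1;2]
L+ [4;1;2]
L+ [5;1;2]
L+ [6;1;2]
PS(2,4)∈J2 [6;1;3]
L+ [7;1;3]
PS(0,5)∈J2 [7;1;4]
R(6,5)∈J1 [7;2;4]
C(0,3)∈J2 [7;2;5]
L+ [8;2;5]
C(7,2)∈J2 [8;2;6]
L+ [9;2;6]
C(1,6)∈J2 [9;2;7]
C(0,8)∈J2 [9;2;8]
R(3,7)∈J1 [9;3;8]
mobility = 24 − 6 − 8 = 10

M = 10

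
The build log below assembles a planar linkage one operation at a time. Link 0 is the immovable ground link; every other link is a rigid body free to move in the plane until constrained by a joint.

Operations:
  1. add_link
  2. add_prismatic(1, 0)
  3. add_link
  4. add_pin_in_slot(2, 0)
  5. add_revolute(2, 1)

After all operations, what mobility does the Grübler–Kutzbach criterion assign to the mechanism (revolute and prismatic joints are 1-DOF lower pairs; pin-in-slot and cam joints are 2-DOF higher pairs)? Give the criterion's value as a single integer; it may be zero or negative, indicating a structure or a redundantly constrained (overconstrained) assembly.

link 0 = ground. State L|J1|J2 = 1|0|0
+link1  2|0|0
P(1,0) f=1→J1  2|1|0
+link2  3|1|0
PS(2,0) f=2→J2  3|1|1
R(2,1) f=1→J1  3|2|1
M = 3(3−1)−2·2−1 = 6−4−1 = 1

M = 1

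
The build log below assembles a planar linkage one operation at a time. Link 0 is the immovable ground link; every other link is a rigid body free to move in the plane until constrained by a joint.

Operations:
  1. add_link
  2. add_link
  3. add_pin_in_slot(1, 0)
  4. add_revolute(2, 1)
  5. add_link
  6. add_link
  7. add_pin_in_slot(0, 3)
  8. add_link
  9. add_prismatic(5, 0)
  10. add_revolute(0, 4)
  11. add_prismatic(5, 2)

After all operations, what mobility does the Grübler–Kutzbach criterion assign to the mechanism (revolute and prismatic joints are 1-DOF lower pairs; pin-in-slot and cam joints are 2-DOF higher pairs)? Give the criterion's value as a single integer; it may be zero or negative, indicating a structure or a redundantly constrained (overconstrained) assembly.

(L,J1,J2)=(1,0,0); link0 fixed
link1: (2,0,0)
link2: (3,0,0)
PS 1-0 [J2]: (3,0,1)
R 2-1 [J1]: (3,1,1)
link3: (4,1,1)
link4: (5,1,1)
PS 0-3 [J2]: (5,1,2)
link5: (6,1,2)
P 5-0 [J1]: (6,2,2)
R 0-4 [J1]: (6,3,2)
P 5-2 [J1]: (6,4,2)
Grübler: 3·5 − 2·4 − 2 = 5

M = 5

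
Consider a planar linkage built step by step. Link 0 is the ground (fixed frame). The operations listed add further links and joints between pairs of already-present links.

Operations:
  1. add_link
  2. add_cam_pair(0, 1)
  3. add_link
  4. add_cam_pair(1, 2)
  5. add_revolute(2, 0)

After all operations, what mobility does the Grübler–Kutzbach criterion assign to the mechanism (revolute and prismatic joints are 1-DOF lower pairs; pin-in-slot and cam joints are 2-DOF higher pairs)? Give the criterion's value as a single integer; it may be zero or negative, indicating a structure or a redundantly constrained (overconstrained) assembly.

link 0 = ground. State L|J1|J2 = 1|0|0
+link1  2|0|0
C(0,1) f=2→J2  2|0|1
+link2  3|0|1
C(1,2) f=2→J2  3|0|2
R(2,0) f=1→J1  3|1|2
M = 3(3−1)−2·1−2 = 6−2−2 = 2

M = 2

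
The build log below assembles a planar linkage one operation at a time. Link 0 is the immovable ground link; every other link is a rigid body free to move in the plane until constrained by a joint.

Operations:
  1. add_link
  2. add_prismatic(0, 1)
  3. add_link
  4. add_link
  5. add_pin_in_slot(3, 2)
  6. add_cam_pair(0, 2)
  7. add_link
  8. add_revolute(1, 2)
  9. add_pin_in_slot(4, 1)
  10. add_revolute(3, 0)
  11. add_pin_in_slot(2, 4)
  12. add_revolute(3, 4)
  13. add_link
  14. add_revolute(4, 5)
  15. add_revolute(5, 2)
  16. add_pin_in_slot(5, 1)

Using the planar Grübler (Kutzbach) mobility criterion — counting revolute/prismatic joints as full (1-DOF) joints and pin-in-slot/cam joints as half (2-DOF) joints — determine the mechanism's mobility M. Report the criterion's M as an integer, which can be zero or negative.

M = -2

[1;0;0] (link 0 is ground)
L+ [2;0;0]
P(0,1)∈J1 [2;1;0]
L+ [3;1;0]
L+ [4;1;0]
PS(3,2)∈J2 [4;1;1]
C(0,2)∈J2 [4;1;2]
L+ [5;1;2]
R(1,2)∈J1 [5;2;2]
PS(4,1)∈J2 [5;2;3]
R(3,0)∈J1 [5;3;3]
PS(2,4)∈J2 [5;3;4]
R(3,4)∈J1 [5;4;4]
L+ [6;4;4]
R(4,5)∈J1 [6;5;4]
R(5,2)∈J1 [6;6;4]
PS(5,1)∈J2 [6;6;5]
mobility = 15 − 12 − 5 = -2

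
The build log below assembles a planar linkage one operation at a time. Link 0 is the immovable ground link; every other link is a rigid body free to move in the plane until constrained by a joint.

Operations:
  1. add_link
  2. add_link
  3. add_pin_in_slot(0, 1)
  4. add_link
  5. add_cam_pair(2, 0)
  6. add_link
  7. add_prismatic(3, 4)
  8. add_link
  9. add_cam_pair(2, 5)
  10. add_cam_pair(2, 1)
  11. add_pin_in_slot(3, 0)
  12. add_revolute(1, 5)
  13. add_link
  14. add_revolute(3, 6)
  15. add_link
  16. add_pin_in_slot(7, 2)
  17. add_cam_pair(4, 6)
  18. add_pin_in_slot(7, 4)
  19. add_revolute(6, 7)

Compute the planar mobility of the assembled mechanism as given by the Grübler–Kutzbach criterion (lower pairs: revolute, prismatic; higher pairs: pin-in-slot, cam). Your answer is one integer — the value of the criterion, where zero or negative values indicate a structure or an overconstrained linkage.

M = 5

link 0 = ground. State L|J1|J2 = 1|0|0
+link1  2|0|0
+link2  3|0|0
PS(0,1) f=2→J2  3|0|1
+link3  4|0|1
C(2,0) f=2→J2  4|0|2
+link4  5|0|2
P(3,4) f=1→J1  5|1|2
+link5  6|1|2
C(2,5) f=2→J2  6|1|3
C(2,1) f=2→J2  6|1|4
PS(3,0) f=2→J2  6|1|5
R(1,5) f=1→J1  6|2|5
+link6  7|2|5
R(3,6) f=1→J1  7|3|5
+link7  8|3|5
PS(7,2) f=2→J2  8|3|6
C(4,6) f=2→J2  8|3|7
PS(7,4) f=2→J2  8|3|8
R(6,7) f=1→J1  8|4|8
M = 3(8−1)−2·4−8 = 21−8−8 = 5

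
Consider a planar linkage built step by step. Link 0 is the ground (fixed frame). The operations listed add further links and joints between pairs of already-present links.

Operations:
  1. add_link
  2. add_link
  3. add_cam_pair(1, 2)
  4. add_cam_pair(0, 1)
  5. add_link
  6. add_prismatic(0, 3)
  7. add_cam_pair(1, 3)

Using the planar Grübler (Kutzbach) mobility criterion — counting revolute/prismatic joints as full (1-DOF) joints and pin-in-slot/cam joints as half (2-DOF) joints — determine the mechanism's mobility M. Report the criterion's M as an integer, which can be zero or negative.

[1;0;0] (link 0 is ground)
L+ [2;0;0]
L+ [3;0;0]
C(1,2)∈J2 [3;0;1]
C(0,1)∈J2 [3;0;2]
L+ [4;0;2]
P(0,3)∈J1 [4;1;2]
C(1,3)∈J2 [4;1;3]
mobility = 9 − 2 − 3 = 4

M = 4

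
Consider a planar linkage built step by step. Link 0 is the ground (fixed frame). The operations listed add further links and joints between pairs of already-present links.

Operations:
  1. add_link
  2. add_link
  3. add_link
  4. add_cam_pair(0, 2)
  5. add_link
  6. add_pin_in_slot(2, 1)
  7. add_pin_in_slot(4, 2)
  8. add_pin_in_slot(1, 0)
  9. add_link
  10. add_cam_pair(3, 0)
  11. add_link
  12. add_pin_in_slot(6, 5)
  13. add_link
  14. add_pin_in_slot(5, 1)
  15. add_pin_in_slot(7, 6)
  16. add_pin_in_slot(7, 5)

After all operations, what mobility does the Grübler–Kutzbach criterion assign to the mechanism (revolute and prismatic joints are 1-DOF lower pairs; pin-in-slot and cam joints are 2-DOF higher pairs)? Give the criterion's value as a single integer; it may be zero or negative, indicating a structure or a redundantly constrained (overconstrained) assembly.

M = 12

L=1 J1=0 J2=0
add link → L=2 J1=0 J2=0
add link → L=3 J1=0 J2=0
add link → L=4 J1=0 J2=0
C@0,2 dof=2 J2 → L=4 J1=0 J2=1
add link → L=5 J1=0 J2=1
PS@2,1 dof=2 J2 → L=5 J1=0 J2=2
PS@4,2 dof=2 J2 → L=5 J1=0 J2=3
PS@1,0 dof=2 J2 → L=5 J1=0 J2=4
add link → L=6 J1=0 J2=4
C@3,0 dof=2 J2 → L=6 J1=0 J2=5
add link → L=7 J1=0 J2=5
PS@6,5 dof=2 J2 → L=7 J1=0 J2=6
add link → L=8 J1=0 J2=6
PS@5,1 dof=2 J2 → L=8 J1=0 J2=7
PS@7,6 dof=2 J2 → L=8 J1=0 J2=8
PS@7,5 dof=2 J2 → L=8 J1=0 J2=9
M=3(L−1)−2J1−J2=3·7−2·0−9=12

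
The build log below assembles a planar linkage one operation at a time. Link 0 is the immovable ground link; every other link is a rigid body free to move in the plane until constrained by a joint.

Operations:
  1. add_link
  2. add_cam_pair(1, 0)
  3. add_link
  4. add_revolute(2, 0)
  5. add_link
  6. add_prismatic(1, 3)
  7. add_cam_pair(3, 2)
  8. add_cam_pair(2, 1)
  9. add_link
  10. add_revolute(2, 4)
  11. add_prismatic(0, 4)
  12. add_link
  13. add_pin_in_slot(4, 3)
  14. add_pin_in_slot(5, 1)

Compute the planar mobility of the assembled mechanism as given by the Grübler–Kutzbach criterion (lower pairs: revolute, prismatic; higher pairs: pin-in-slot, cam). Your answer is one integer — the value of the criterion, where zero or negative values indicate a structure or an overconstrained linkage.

M = 2

[1;0;0] (link 0 is ground)
L+ [2;0;0]
C(1,0)∈J2 [2;0;1]
L+ [3;0;1]
R(2,0)∈J1 [3;1;1]
L+ [4;1;1]
P(1,3)∈J1 [4;2;1]
C(3,2)∈J2 [4;2;2]
C(2,1)∈J2 [4;2;3]
L+ [5;2;3]
R(2,4)∈J1 [5;3;3]
P(0,4)∈J1 [5;4;3]
L+ [6;4;3]
PS(4,3)∈J2 [6;4;4]
PS(5,1)∈J2 [6;4;5]
mobility = 15 − 8 − 5 = 2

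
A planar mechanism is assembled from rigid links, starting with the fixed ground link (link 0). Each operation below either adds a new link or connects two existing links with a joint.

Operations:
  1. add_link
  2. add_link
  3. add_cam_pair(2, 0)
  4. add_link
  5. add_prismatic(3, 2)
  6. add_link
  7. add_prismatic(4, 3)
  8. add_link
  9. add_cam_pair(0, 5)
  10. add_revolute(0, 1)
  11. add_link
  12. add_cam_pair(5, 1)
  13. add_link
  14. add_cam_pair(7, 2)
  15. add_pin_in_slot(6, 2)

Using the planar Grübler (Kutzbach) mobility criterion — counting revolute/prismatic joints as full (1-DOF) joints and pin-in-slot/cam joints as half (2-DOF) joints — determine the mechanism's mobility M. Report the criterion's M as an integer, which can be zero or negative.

ground; <1,0,0>
#1 <2,0,0>
#2 <3,0,0>
C:2↔0 J2 <3,0,1>
#3 <4,0,1>
P:3↔2 J1 <4,1,1>
#4 <5,1,1>
P:4↔3 J1 <5,2,1>
#5 <6,2,1>
C:0↔5 J2 <6,2,2>
R:0↔1 J1 <6,3,2>
#6 <7,3,2>
C:5↔1 J2 <7,3,3>
#7 <8,3,3>
C:7↔2 J2 <8,3,4>
PS:6↔2 J2 <8,3,5>
3×7 − 2×3 − 1×5 = 10

M = 10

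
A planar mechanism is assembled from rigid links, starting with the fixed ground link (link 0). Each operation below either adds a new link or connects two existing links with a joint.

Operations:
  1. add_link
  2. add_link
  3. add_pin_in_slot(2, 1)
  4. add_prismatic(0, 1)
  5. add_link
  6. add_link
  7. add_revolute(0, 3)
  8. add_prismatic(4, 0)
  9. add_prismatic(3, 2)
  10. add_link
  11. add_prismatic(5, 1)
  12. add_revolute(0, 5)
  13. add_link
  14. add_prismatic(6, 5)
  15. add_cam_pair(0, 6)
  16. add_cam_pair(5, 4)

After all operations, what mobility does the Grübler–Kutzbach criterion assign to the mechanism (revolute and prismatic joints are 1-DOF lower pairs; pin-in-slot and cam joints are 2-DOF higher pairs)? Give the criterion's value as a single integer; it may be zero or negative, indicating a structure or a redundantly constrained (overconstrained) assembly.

M = 1

L=1 J1=0 J2=0
add link → L=2 J1=0 J2=0
add link → L=3 J1=0 J2=0
PS@2,1 dof=2 J2 → L=3 J1=0 J2=1
P@0,1 dof=1 J1 → L=3 J1=1 J2=1
add link → L=4 J1=1 J2=1
add link → L=5 J1=1 J2=1
R@0,3 dof=1 J1 → L=5 J1=2 J2=1
P@4,0 dof=1 J1 → L=5 J1=3 J2=1
P@3,2 dof=1 J1 → L=5 J1=4 J2=1
add link → L=6 J1=4 J2=1
P@5,1 dof=1 J1 → L=6 J1=5 J2=1
R@0,5 dof=1 J1 → L=6 J1=6 J2=1
add link → L=7 J1=6 J2=1
P@6,5 dof=1 J1 → L=7 J1=7 J2=1
C@0,6 dof=2 J2 → L=7 J1=7 J2=2
C@5,4 dof=2 J2 → L=7 J1=7 J2=3
M=3(L−1)−2J1−J2=3·6−2·7−3=1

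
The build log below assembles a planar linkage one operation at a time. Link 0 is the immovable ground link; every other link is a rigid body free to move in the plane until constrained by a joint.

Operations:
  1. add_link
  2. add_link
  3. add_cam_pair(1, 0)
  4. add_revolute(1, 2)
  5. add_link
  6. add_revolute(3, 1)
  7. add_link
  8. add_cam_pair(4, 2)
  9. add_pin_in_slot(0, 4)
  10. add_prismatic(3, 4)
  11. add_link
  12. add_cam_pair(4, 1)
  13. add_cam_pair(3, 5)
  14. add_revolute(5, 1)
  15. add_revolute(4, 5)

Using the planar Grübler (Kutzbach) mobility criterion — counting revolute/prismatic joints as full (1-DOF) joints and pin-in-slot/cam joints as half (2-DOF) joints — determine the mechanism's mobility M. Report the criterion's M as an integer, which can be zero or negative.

(L,J1,J2)=(1,0,0); link0 fixed
link1: (2,0,0)
link2: (3,0,0)
C 1-0 [J2]: (3,0,1)
R 1-2 [J1]: (3,1,1)
link3: (4,1,1)
R 3-1 [J1]: (4,2,1)
link4: (5,2,1)
C 4-2 [J2]: (5,2,2)
PS 0-4 [J2]: (5,2,3)
P 3-4 [J1]: (5,3,3)
link5: (6,3,3)
C 4-1 [J2]: (6,3,4)
C 3-5 [J2]: (6,3,5)
R 5-1 [J1]: (6,4,5)
R 4-5 [J1]: (6,5,5)
Grübler: 3·5 − 2·5 − 5 = 0

M = 0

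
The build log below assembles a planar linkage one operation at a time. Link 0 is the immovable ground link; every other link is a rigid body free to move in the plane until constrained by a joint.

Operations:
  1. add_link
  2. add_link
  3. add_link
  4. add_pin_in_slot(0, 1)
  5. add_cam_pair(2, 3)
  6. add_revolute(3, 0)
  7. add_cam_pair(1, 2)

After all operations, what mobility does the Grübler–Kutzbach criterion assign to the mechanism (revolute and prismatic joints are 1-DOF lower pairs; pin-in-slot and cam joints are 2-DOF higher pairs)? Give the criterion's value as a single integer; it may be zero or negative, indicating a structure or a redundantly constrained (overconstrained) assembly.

M = 4

L=1 J1=0 J2=0
add link → L=2 J1=0 J2=0
add link → L=3 J1=0 J2=0
add link → L=4 J1=0 J2=0
PS@0,1 dof=2 J2 → L=4 J1=0 J2=1
C@2,3 dof=2 J2 → L=4 J1=0 J2=2
R@3,0 dof=1 J1 → L=4 J1=1 J2=2
C@1,2 dof=2 J2 → L=4 J1=1 J2=3
M=3(L−1)−2J1−J2=3·3−2·1−3=4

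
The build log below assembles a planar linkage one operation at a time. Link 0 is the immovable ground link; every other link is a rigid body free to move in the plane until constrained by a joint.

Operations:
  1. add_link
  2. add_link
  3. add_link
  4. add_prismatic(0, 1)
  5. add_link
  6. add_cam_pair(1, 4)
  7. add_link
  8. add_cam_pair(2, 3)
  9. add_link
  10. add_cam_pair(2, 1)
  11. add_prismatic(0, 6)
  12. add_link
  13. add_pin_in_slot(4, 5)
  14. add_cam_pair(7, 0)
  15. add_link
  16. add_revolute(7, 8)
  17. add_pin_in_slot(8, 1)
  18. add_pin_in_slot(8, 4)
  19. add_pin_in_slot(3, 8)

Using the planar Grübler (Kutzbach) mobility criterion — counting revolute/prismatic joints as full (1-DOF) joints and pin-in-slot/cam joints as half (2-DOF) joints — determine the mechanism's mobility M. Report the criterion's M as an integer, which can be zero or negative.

(L,J1,J2)=(1,0,0); link0 fixed
link1: (2,0,0)
link2: (3,0,0)
link3: (4,0,0)
P 0-1 [J1]: (4,1,0)
link4: (5,1,0)
C 1-4 [J2]: (5,1,1)
link5: (6,1,1)
C 2-3 [J2]: (6,1,2)
link6: (7,1,2)
C 2-1 [J2]: (7,1,3)
P 0-6 [J1]: (7,2,3)
link7: (8,2,3)
PS 4-5 [J2]: (8,2,4)
C 7-0 [J2]: (8,2,5)
link8: (9,2,5)
R 7-8 [J1]: (9,3,5)
PS 8-1 [J2]: (9,3,6)
PS 8-4 [J2]: (9,3,7)
PS 3-8 [J2]: (9,3,8)
Grübler: 3·8 − 2·3 − 8 = 10

M = 10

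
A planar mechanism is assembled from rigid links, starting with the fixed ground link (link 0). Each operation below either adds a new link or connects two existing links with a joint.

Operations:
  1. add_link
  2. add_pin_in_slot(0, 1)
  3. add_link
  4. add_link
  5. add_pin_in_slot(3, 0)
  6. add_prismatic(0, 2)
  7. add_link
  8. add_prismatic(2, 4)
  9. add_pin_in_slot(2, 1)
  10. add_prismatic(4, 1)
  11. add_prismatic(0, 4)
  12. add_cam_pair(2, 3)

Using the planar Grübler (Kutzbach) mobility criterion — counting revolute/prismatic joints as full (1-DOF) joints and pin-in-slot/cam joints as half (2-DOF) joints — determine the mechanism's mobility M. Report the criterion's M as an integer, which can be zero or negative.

ground; <1,0,0>
#1 <2,0,0>
PS:0↔1 J2 <2,0,1>
#2 <3,0,1>
#3 <4,0,1>
PS:3↔0 J2 <4,0,2>
P:0↔2 J1 <4,1,2>
#4 <5,1,2>
P:2↔4 J1 <5,2,2>
PS:2↔1 J2 <5,2,3>
P:4↔1 J1 <5,3,3>
P:0↔4 J1 <5,4,3>
C:2↔3 J2 <5,4,4>
3×4 − 2×4 − 1×4 = 0

M = 0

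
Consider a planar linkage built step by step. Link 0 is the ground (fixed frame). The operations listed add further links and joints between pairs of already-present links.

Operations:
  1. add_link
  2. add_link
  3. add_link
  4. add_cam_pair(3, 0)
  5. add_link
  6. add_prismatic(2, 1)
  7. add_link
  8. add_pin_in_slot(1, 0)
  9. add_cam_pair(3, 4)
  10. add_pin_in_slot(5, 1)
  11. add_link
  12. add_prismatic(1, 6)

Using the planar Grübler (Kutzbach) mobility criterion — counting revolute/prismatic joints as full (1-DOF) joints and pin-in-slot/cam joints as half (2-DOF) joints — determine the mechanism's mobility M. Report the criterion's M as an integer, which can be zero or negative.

link 0 = ground. State L|J1|J2 = 1|0|0
+link1  2|0|0
+link2  3|0|0
+link3  4|0|0
C(3,0) f=2→J2  4|0|1
+link4  5|0|1
P(2,1) f=1→J1  5|1|1
+link5  6|1|1
PS(1,0) f=2→J2  6|1|2
C(3,4) f=2→J2  6|1|3
PS(5,1) f=2→J2  6|1|4
+link6  7|1|4
P(1,6) f=1→J1  7|2|4
M = 3(7−1)−2·2−4 = 18−4−4 = 10

M = 10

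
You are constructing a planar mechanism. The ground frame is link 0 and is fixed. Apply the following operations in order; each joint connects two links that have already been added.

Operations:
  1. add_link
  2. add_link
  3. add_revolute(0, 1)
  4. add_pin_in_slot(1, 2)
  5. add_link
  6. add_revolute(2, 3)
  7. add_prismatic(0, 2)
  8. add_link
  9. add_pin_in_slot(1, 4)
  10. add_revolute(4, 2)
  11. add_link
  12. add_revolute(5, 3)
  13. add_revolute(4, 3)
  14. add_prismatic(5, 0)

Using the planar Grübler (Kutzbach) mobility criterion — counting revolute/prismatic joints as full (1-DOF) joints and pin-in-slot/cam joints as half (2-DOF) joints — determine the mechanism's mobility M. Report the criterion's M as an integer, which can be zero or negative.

ground; <1,0,0>
#1 <2,0,0>
#2 <3,0,0>
R:0↔1 J1 <3,1,0>
PS:1↔2 J2 <3,1,1>
#3 <4,1,1>
R:2↔3 J1 <4,2,1>
P:0↔2 J1 <4,3,1>
#4 <5,3,1>
PS:1↔4 J2 <5,3,2>
R:4↔2 J1 <5,4,2>
#5 <6,4,2>
R:5↔3 J1 <6,5,2>
R:4↔3 J1 <6,6,2>
P:5↔0 J1 <6,7,2>
3×5 − 2×7 − 1×2 = -1

M = -1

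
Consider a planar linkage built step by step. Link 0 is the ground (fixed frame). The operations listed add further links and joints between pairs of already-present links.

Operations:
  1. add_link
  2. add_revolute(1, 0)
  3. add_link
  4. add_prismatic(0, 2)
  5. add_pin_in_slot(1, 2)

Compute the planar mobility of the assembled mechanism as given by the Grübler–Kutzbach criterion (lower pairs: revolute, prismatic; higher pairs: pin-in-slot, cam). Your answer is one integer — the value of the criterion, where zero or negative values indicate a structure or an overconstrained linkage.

M = 1

link 0 = ground. State L|J1|J2 = 1|0|0
+link1  2|0|0
R(1,0) f=1→J1  2|1|0
+link2  3|1|0
P(0,2) f=1→J1  3|2|0
PS(1,2) f=2→J2  3|2|1
M = 3(3−1)−2·2−1 = 6−4−1 = 1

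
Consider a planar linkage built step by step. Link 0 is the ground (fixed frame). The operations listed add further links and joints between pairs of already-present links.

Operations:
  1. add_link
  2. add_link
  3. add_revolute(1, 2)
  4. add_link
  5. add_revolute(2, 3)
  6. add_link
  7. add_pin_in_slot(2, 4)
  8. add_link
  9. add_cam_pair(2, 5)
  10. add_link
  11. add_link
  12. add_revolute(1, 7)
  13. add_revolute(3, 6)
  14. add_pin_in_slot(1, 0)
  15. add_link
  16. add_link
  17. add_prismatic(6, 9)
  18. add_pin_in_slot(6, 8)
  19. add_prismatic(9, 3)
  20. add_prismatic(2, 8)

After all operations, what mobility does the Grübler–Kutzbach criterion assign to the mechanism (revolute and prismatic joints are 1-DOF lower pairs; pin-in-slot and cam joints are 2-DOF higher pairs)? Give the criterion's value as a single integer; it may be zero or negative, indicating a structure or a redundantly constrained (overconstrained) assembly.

M = 9

ground; <1,0,0>
#1 <2,0,0>
#2 <3,0,0>
R:1↔2 J1 <3,1,0>
#3 <4,1,0>
R:2↔3 J1 <4,2,0>
#4 <5,2,0>
PS:2↔4 J2 <5,2,1>
#5 <6,2,1>
C:2↔5 J2 <6,2,2>
#6 <7,2,2>
#7 <8,2,2>
R:1↔7 J1 <8,3,2>
R:3↔6 J1 <8,4,2>
PS:1↔0 J2 <8,4,3>
#8 <9,4,3>
#9 <10,4,3>
P:6↔9 J1 <10,5,3>
PS:6↔8 J2 <10,5,4>
P:9↔3 J1 <10,6,4>
P:2↔8 J1 <10,7,4>
3×9 − 2×7 − 1×4 = 9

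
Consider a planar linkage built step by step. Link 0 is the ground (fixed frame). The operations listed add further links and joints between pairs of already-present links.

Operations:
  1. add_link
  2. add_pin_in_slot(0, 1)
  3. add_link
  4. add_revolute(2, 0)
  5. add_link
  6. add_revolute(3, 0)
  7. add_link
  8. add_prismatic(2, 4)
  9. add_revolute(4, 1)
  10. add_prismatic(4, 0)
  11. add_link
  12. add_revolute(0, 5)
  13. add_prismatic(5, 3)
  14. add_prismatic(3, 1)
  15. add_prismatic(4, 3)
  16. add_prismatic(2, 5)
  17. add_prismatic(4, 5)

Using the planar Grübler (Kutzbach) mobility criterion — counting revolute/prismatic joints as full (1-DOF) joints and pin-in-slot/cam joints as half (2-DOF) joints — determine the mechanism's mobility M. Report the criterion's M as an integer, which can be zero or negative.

(L,J1,J2)=(1,0,0); link0 fixed
link1: (2,0,0)
PS 0-1 [J2]: (2,0,1)
link2: (3,0,1)
R 2-0 [J1]: (3,1,1)
link3: (4,1,1)
R 3-0 [J1]: (4,2,1)
link4: (5,2,1)
P 2-4 [J1]: (5,3,1)
R 4-1 [J1]: (5,4,1)
P 4-0 [J1]: (5,5,1)
link5: (6,5,1)
R 0-5 [J1]: (6,6,1)
P 5-3 [J1]: (6,7,1)
P 3-1 [J1]: (6,8,1)
P 4-3 [J1]: (6,9,1)
P 2-5 [J1]: (6,10,1)
P 4-5 [J1]: (6,11,1)
Grübler: 3·5 − 2·11 − 1 = -8

M = -8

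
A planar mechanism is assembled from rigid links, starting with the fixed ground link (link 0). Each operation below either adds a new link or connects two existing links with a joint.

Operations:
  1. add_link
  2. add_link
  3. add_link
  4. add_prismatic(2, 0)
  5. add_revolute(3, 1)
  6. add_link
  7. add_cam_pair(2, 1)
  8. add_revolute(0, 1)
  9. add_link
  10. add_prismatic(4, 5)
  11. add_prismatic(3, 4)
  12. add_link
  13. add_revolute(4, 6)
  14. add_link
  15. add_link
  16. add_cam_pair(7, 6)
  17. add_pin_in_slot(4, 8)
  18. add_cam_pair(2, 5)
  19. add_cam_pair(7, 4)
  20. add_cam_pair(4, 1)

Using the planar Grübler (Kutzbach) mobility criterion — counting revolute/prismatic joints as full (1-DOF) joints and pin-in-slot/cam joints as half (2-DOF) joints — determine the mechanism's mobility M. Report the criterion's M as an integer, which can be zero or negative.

M = 6

ground; <1,0,0>
#1 <2,0,0>
#2 <3,0,0>
#3 <4,0,0>
P:2↔0 J1 <4,1,0>
R:3↔1 J1 <4,2,0>
#4 <5,2,0>
C:2↔1 J2 <5,2,1>
R:0↔1 J1 <5,3,1>
#5 <6,3,1>
P:4↔5 J1 <6,4,1>
P:3↔4 J1 <6,5,1>
#6 <7,5,1>
R:4↔6 J1 <7,6,1>
#7 <8,6,1>
#8 <9,6,1>
C:7↔6 J2 <9,6,2>
PS:4↔8 J2 <9,6,3>
C:2↔5 J2 <9,6,4>
C:7↔4 J2 <9,6,5>
C:4↔1 J2 <9,6,6>
3×8 − 2×6 − 1×6 = 6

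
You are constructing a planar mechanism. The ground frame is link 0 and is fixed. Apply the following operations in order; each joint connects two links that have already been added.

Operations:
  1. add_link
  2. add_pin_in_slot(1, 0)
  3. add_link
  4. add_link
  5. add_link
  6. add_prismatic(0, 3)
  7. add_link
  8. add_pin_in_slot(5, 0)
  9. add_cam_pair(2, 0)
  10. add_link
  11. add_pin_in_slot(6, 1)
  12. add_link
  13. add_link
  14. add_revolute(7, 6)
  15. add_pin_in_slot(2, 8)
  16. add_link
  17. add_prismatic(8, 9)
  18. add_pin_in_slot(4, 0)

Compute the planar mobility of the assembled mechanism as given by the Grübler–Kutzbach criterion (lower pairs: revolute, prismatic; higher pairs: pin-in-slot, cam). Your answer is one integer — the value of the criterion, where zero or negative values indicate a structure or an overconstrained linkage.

M = 15

L=1 J1=0 J2=0
add link → L=2 J1=0 J2=0
PS@1,0 dof=2 J2 → L=2 J1=0 J2=1
add link → L=3 J1=0 J2=1
add link → L=4 J1=0 J2=1
add link → L=5 J1=0 J2=1
P@0,3 dof=1 J1 → L=5 J1=1 J2=1
add link → L=6 J1=1 J2=1
PS@5,0 dof=2 J2 → L=6 J1=1 J2=2
C@2,0 dof=2 J2 → L=6 J1=1 J2=3
add link → L=7 J1=1 J2=3
PS@6,1 dof=2 J2 → L=7 J1=1 J2=4
add link → L=8 J1=1 J2=4
add link → L=9 J1=1 J2=4
R@7,6 dof=1 J1 → L=9 J1=2 J2=4
PS@2,8 dof=2 J2 → L=9 J1=2 J2=5
add link → L=10 J1=2 J2=5
P@8,9 dof=1 J1 → L=10 J1=3 J2=5
PS@4,0 dof=2 J2 → L=10 J1=3 J2=6
M=3(L−1)−2J1−J2=3·9−2·3−6=15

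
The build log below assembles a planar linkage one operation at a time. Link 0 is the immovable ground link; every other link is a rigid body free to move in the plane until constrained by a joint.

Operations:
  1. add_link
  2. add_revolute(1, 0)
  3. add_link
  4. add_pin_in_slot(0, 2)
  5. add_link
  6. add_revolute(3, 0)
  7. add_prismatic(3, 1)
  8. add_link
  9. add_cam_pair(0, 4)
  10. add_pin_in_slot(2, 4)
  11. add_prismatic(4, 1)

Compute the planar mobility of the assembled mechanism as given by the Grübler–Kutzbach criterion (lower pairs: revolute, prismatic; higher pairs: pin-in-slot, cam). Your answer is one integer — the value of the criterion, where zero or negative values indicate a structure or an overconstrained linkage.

M = 1

[1;0;0] (link 0 is ground)
L+ [2;0;0]
R(1,0)∈J1 [2;1;0]
L+ [3;1;0]
PS(0,2)∈J2 [3;1;1]
L+ [4;1;1]
R(3,0)∈J1 [4;2;1]
P(3,1)∈J1 [4;3;1]
L+ [5;3;1]
C(0,4)∈J2 [5;3;2]
PS(2,4)∈J2 [5;3;3]
P(4,1)∈J1 [5;4;3]
mobility = 12 − 8 − 3 = 1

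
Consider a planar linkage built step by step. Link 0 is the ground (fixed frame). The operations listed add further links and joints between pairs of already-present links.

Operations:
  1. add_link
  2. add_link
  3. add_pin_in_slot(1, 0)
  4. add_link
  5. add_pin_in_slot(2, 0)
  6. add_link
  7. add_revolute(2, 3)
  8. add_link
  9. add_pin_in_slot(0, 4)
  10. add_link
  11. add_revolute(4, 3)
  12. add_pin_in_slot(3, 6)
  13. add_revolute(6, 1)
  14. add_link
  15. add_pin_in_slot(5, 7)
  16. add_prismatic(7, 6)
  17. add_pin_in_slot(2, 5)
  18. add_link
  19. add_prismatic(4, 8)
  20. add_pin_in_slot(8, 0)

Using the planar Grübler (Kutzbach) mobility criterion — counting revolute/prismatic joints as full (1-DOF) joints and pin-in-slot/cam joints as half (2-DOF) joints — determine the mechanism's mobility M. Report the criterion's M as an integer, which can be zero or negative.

link 0 = ground. State L|J1|J2 = 1|0|0
+link1  2|0|0
+link2  3|0|0
PS(1,0) f=2→J2  3|0|1
+link3  4|0|1
PS(2,0) f=2→J2  4|0|2
+link4  5|0|2
R(2,3) f=1→J1  5|1|2
+link5  6|1|2
PS(0,4) f=2→J2  6|1|3
+link6  7|1|3
R(4,3) f=1→J1  7|2|3
PS(3,6) f=2→J2  7|2|4
R(6,1) f=1→J1  7|3|4
+link7  8|3|4
PS(5,7) f=2→J2  8|3|5
P(7,6) f=1→J1  8|4|5
PS(2,5) f=2→J2  8|4|6
+link8  9|4|6
P(4,8) f=1→J1  9|5|6
PS(8,0) f=2→J2  9|5|7
M = 3(9−1)−2·5−7 = 24−10−7 = 7

M = 7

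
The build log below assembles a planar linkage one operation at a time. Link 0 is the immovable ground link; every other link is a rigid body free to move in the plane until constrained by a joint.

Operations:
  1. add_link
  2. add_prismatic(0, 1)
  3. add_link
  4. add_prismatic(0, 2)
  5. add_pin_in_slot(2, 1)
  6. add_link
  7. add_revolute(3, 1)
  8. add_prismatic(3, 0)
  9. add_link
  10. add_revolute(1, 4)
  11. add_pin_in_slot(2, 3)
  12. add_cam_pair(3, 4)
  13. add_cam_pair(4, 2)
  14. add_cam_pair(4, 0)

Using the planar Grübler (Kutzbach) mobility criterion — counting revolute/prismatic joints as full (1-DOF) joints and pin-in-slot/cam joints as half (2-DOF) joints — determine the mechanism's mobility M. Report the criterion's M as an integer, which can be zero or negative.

(L,J1,J2)=(1,0,0); link0 fixed
link1: (2,0,0)
P 0-1 [J1]: (2,1,0)
link2: (3,1,0)
P 0-2 [J1]: (3,2,0)
PS 2-1 [J2]: (3,2,1)
link3: (4,2,1)
R 3-1 [J1]: (4,3,1)
P 3-0 [J1]: (4,4,1)
link4: (5,4,1)
R 1-4 [J1]: (5,5,1)
PS 2-3 [J2]: (5,5,2)
C 3-4 [J2]: (5,5,3)
C 4-2 [J2]: (5,5,4)
C 4-0 [J2]: (5,5,5)
Grübler: 3·4 − 2·5 − 5 = -3

M = -3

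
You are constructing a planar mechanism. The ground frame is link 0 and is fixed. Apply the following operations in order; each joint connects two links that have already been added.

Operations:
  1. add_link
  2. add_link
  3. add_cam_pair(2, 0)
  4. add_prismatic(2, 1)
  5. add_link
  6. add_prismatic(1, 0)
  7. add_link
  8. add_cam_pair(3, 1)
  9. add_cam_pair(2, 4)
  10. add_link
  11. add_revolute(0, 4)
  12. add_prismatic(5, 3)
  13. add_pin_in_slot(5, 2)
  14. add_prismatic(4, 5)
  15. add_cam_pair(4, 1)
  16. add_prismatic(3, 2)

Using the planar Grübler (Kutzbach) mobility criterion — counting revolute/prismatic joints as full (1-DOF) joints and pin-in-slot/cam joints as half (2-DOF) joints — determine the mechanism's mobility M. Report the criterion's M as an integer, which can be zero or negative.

M = -2

ground; <1,0,0>
#1 <2,0,0>
#2 <3,0,0>
C:2↔0 J2 <3,0,1>
P:2↔1 J1 <3,1,1>
#3 <4,1,1>
P:1↔0 J1 <4,2,1>
#4 <5,2,1>
C:3↔1 J2 <5,2,2>
C:2↔4 J2 <5,2,3>
#5 <6,2,3>
R:0↔4 J1 <6,3,3>
P:5↔3 J1 <6,4,3>
PS:5↔2 J2 <6,4,4>
P:4↔5 J1 <6,5,4>
C:4↔1 J2 <6,5,5>
P:3↔2 J1 <6,6,5>
3×5 − 2×6 − 1×5 = -2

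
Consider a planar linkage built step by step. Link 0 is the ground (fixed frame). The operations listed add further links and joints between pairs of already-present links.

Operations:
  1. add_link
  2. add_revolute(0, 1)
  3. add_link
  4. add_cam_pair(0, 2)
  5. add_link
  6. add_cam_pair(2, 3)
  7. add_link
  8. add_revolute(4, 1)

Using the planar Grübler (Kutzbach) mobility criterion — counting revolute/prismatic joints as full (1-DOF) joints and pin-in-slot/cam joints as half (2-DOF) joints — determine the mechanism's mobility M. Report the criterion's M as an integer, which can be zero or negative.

M = 6

link 0 = ground. State L|J1|J2 = 1|0|0
+link1  2|0|0
R(0,1) f=1→J1  2|1|0
+link2  3|1|0
C(0,2) f=2→J2  3|1|1
+link3  4|1|1
C(2,3) f=2→J2  4|1|2
+link4  5|1|2
R(4,1) f=1→J1  5|2|2
M = 3(5−1)−2·2−2 = 12−4−2 = 6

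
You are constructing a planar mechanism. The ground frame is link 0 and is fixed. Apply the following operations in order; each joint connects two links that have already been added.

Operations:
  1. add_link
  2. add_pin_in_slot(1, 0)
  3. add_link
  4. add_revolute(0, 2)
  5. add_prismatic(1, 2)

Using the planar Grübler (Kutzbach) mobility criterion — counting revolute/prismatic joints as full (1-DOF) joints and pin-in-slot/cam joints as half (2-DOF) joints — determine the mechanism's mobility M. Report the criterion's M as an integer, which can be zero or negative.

M = 1

L=1 J1=0 J2=0
add link → L=2 J1=0 J2=0
PS@1,0 dof=2 J2 → L=2 J1=0 J2=1
add link → L=3 J1=0 J2=1
R@0,2 dof=1 J1 → L=3 J1=1 J2=1
P@1,2 dof=1 J1 → L=3 J1=2 J2=1
M=3(L−1)−2J1−J2=3·2−2·2−1=1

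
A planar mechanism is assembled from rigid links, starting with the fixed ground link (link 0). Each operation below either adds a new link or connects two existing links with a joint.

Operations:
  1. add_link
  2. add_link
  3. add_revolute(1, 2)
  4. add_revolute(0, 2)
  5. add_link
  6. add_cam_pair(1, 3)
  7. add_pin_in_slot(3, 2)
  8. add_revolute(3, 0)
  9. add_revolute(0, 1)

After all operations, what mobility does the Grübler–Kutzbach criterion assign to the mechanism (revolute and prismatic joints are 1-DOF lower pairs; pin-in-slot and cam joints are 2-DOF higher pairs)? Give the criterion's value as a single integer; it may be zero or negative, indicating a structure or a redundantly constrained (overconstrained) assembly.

ground; <1,0,0>
#1 <2,0,0>
#2 <3,0,0>
R:1↔2 J1 <3,1,0>
R:0↔2 J1 <3,2,0>
#3 <4,2,0>
C:1↔3 J2 <4,2,1>
PS:3↔2 J2 <4,2,2>
R:3↔0 J1 <4,3,2>
R:0↔1 J1 <4,4,2>
3×3 − 2×4 − 1×2 = -1

M = -1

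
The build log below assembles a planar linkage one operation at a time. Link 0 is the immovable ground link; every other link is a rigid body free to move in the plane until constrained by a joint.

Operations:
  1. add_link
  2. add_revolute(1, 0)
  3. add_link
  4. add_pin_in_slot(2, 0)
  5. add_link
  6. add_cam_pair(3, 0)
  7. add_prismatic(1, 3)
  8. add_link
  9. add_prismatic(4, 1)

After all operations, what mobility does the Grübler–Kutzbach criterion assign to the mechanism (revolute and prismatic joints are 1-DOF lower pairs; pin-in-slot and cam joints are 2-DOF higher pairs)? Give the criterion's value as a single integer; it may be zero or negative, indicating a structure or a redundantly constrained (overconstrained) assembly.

ground; <1,0,0>
#1 <2,0,0>
R:1↔0 J1 <2,1,0>
#2 <3,1,0>
PS:2↔0 J2 <3,1,1>
#3 <4,1,1>
C:3↔0 J2 <4,1,2>
P:1↔3 J1 <4,2,2>
#4 <5,2,2>
P:4↔1 J1 <5,3,2>
3×4 − 2×3 − 1×2 = 4

M = 4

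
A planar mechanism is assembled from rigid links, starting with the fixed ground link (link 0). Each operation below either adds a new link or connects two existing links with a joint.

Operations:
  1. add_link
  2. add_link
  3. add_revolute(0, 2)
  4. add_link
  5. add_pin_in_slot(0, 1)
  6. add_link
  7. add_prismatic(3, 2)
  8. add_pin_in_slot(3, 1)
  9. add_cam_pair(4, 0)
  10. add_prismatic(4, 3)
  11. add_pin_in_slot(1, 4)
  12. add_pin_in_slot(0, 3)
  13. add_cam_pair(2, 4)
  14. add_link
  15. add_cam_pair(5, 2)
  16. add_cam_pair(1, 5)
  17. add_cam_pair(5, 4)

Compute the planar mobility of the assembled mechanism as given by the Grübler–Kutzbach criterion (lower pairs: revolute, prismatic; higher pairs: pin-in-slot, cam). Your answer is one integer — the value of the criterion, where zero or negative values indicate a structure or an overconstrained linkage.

L=1 J1=0 J2=0
add link → L=2 J1=0 J2=0
add link → L=3 J1=0 J2=0
R@0,2 dof=1 J1 → L=3 J1=1 J2=0
add link → L=4 J1=1 J2=0
PS@0,1 dof=2 J2 → L=4 J1=1 J2=1
add link → L=5 J1=1 J2=1
P@3,2 dof=1 J1 → L=5 J1=2 J2=1
PS@3,1 dof=2 J2 → L=5 J1=2 J2=2
C@4,0 dof=2 J2 → L=5 J1=2 J2=3
P@4,3 dof=1 J1 → L=5 J1=3 J2=3
PS@1,4 dof=2 J2 → L=5 J1=3 J2=4
PS@0,3 dof=2 J2 → L=5 J1=3 J2=5
C@2,4 dof=2 J2 → L=5 J1=3 J2=6
add link → L=6 J1=3 J2=6
C@5,2 dof=2 J2 → L=6 J1=3 J2=7
C@1,5 dof=2 J2 → L=6 J1=3 J2=8
C@5,4 dof=2 J2 → L=6 J1=3 J2=9
M=3(L−1)−2J1−J2=3·5−2·3−9=0

M = 0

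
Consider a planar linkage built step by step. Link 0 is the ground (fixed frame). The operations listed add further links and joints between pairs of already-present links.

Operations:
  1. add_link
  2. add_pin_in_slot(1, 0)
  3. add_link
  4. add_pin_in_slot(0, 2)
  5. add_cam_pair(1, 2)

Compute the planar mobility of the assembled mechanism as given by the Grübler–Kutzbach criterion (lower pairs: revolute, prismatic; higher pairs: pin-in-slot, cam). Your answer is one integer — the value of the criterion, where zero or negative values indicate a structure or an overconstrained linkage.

M = 3

(L,J1,J2)=(1,0,0); link0 fixed
link1: (2,0,0)
PS 1-0 [J2]: (2,0,1)
link2: (3,0,1)
PS 0-2 [J2]: (3,0,2)
C 1-2 [J2]: (3,0,3)
Grübler: 3·2 − 2·0 − 3 = 3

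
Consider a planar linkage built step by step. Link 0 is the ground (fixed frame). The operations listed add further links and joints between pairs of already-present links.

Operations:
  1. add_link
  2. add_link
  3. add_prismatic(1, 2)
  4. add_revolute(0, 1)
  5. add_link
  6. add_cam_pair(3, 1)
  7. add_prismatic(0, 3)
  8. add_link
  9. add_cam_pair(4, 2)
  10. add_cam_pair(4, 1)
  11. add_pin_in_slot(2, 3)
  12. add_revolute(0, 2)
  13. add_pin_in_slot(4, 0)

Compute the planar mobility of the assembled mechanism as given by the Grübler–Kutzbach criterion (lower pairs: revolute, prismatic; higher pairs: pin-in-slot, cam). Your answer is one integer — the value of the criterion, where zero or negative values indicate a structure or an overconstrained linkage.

M = -1

[1;0;0] (link 0 is ground)
L+ [2;0;0]
L+ [3;0;0]
P(1,2)∈J1 [3;1;0]
R(0,1)∈J1 [3;2;0]
L+ [4;2;0]
C(3,1)∈J2 [4;2;1]
P(0,3)∈J1 [4;3;1]
L+ [5;3;1]
C(4,2)∈J2 [5;3;2]
C(4,1)∈J2 [5;3;3]
PS(2,3)∈J2 [5;3;4]
R(0,2)∈J1 [5;4;4]
PS(4,0)∈J2 [5;4;5]
mobility = 12 − 8 − 5 = -1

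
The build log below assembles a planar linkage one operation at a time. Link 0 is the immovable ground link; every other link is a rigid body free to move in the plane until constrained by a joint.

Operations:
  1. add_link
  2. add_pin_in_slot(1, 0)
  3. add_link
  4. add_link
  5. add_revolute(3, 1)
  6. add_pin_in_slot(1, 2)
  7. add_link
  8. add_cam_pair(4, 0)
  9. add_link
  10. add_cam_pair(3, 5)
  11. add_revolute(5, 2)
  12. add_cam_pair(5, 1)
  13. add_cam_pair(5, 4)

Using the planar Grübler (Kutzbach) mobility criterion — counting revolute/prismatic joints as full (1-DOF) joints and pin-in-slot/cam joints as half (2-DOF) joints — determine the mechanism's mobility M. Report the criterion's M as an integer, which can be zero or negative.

M = 5

L=1 J1=0 J2=0
add link → L=2 J1=0 J2=0
PS@1,0 dof=2 J2 → L=2 J1=0 J2=1
add link → L=3 J1=0 J2=1
add link → L=4 J1=0 J2=1
R@3,1 dof=1 J1 → L=4 J1=1 J2=1
PS@1,2 dof=2 J2 → L=4 J1=1 J2=2
add link → L=5 J1=1 J2=2
C@4,0 dof=2 J2 → L=5 J1=1 J2=3
add link → L=6 J1=1 J2=3
C@3,5 dof=2 J2 → L=6 J1=1 J2=4
R@5,2 dof=1 J1 → L=6 J1=2 J2=4
C@5,1 dof=2 J2 → L=6 J1=2 J2=5
C@5,4 dof=2 J2 → L=6 J1=2 J2=6
M=3(L−1)−2J1−J2=3·5−2·2−6=5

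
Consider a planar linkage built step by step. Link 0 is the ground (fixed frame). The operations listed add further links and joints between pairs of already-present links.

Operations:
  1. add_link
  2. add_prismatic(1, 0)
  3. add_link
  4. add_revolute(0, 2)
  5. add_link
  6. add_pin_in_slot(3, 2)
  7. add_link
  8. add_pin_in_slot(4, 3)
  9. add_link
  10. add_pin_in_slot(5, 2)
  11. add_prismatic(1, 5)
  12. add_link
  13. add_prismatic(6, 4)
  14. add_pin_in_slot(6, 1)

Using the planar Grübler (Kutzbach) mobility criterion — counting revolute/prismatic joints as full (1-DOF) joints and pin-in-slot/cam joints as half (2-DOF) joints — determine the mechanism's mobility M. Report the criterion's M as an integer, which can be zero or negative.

M = 6

L=1 J1=0 J2=0
add link → L=2 J1=0 J2=0
P@1,0 dof=1 J1 → L=2 J1=1 J2=0
add link → L=3 J1=1 J2=0
R@0,2 dof=1 J1 → L=3 J1=2 J2=0
add link → L=4 J1=2 J2=0
PS@3,2 dof=2 J2 → L=4 J1=2 J2=1
add link → L=5 J1=2 J2=1
PS@4,3 dof=2 J2 → L=5 J1=2 J2=2
add link → L=6 J1=2 J2=2
PS@5,2 dof=2 J2 → L=6 J1=2 J2=3
P@1,5 dof=1 J1 → L=6 J1=3 J2=3
add link → L=7 J1=3 J2=3
P@6,4 dof=1 J1 → L=7 J1=4 J2=3
PS@6,1 dof=2 J2 → L=7 J1=4 J2=4
M=3(L−1)−2J1−J2=3·6−2·4−4=6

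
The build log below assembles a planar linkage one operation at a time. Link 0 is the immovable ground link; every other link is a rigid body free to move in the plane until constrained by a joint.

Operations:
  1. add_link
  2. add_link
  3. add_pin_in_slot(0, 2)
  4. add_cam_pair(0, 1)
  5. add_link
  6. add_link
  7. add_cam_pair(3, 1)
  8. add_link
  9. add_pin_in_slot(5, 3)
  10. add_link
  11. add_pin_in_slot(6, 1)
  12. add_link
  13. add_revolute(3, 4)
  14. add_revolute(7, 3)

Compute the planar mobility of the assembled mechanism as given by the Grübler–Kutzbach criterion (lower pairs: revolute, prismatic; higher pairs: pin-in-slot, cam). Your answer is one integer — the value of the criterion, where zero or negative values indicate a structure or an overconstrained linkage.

ground; <1,0,0>
#1 <2,0,0>
#2 <3,0,0>
PS:0↔2 J2 <3,0,1>
C:0↔1 J2 <3,0,2>
#3 <4,0,2>
#4 <5,0,2>
C:3↔1 J2 <5,0,3>
#5 <6,0,3>
PS:5↔3 J2 <6,0,4>
#6 <7,0,4>
PS:6↔1 J2 <7,0,5>
#7 <8,0,5>
R:3↔4 J1 <8,1,5>
R:7↔3 J1 <8,2,5>
3×7 − 2×2 − 1×5 = 12

M = 12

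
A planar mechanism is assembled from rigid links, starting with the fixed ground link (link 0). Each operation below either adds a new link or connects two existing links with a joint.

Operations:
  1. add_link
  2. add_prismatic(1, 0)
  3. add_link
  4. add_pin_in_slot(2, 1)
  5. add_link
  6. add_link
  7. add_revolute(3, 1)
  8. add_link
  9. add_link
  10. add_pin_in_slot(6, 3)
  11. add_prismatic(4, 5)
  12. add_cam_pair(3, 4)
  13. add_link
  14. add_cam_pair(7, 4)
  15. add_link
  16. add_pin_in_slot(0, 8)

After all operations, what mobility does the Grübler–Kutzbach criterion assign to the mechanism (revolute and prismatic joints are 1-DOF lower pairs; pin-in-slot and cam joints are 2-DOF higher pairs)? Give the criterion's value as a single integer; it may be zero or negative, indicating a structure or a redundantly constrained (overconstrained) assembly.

L=1 J1=0 J2=0
add link → L=2 J1=0 J2=0
P@1,0 dof=1 J1 → L=2 J1=1 J2=0
add link → L=3 J1=1 J2=0
PS@2,1 dof=2 J2 → L=3 J1=1 J2=1
add link → L=4 J1=1 J2=1
add link → L=5 J1=1 J2=1
R@3,1 dof=1 J1 → L=5 J1=2 J2=1
add link → L=6 J1=2 J2=1
add link → L=7 J1=2 J2=1
PS@6,3 dof=2 J2 → L=7 J1=2 J2=2
P@4,5 dof=1 J1 → L=7 J1=3 J2=2
C@3,4 dof=2 J2 → L=7 J1=3 J2=3
add link → L=8 J1=3 J2=3
C@7,4 dof=2 J2 → L=8 J1=3 J2=4
add link → L=9 J1=3 J2=4
PS@0,8 dof=2 J2 → L=9 J1=3 J2=5
M=3(L−1)−2J1−J2=3·8−2·3−5=13

M = 13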